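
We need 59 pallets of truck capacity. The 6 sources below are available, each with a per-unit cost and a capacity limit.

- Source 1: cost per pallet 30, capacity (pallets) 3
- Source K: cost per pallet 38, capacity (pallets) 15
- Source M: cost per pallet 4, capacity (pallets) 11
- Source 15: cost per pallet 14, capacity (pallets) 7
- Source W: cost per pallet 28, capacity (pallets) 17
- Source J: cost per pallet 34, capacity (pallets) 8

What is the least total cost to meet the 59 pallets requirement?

Use sources in increasing cost order.
Take 11 from Source M at 4 — need 48 more.
Source 15 at 14: take all 7 pallets — 41 still needed.
Source W at 28: take all 17 pallets — 24 still needed.
Take 3 from Source 1 at 30 — need 21 more.
Source J at 34: take all 8 pallets — 13 still needed.
Source K at 38: take 13 of its 15 — requirement met.
Cost = 11×4 + 7×14 + 17×28 + 3×30 + 8×34 + 13×38 = 1474.

1474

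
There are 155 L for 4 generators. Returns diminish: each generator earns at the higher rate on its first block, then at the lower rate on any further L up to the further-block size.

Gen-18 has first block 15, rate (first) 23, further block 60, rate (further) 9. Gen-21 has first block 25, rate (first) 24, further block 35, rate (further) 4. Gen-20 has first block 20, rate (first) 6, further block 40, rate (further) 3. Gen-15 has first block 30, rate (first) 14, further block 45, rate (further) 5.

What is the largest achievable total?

2050

Order all 8 blocks by rate: Gen-21/first 24 > Gen-18/first 23 > Gen-15/first 14 > Gen-18/second 9 > Gen-20/first 6 > Gen-15/second 5 > Gen-21/second 4 > Gen-20/second 3.
Gen-21/first (24): +25 ; 130 left.
Fill Gen-18 first block (15 at 23) ; 115 left.
Gen-15/first (14): +30 ; 85 left.
Gen-18 second at 9: fill all 60 ; 25 left.
Gen-20 first at 6: fill all 20 ; 5 left.
Gen-15/second: +5 of 45 at 5; pool empty.
Total = 24×25 + 23×15 + 14×30 + 9×60 + 6×20 + 5×5 = 2050.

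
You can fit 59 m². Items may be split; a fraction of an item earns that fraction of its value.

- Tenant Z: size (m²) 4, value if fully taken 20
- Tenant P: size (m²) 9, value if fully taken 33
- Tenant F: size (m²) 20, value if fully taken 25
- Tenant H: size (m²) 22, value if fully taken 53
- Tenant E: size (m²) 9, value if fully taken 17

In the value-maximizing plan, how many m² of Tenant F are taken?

Best value per unit of size first: Tenant Z 20/4≈5, Tenant P 33/9≈3.67, Tenant H 53/22≈2.41, Tenant E 17/9≈1.89, Tenant F 25/20≈1.25.
All 4 m² of Tenant Z fit (value 20) ; 55 remain.
Take all of Tenant P (9 m², value 33) ; 46 m² left.
All 22 m² of Tenant H fit (value 53) ; 24 remain.
Tenant E: take in full, 9 m² for value 17 ; 15 left.
Fill the last 15 m² with part of Tenant F: 15/20 of it earns 18.75.

15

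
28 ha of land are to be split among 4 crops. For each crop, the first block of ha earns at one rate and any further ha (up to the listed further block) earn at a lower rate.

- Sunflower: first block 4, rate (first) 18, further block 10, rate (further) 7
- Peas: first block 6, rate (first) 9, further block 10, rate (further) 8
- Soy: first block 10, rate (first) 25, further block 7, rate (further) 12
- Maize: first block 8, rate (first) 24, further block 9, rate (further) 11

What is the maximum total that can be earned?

Order all 8 blocks by rate: Soy/tier1 25 > Maize/tier1 24 > Sunflower/tier1 18 > Soy/tier2 12 > Maize/tier2 11 > Peas/tier1 9 > Peas/tier2 8 > Sunflower/tier2 7.
Fill Soy tier1 block (10 at 25) ; 18 left.
Fill Maize tier1 block (8 at 24) ; 10 left.
Fill Sunflower tier1 block (4 at 18) ; 6 left.
Soy/tier2: +6 of 7 at 12; pool empty.
Total = 25×10 + 24×8 + 18×4 + 12×6 = 586.

586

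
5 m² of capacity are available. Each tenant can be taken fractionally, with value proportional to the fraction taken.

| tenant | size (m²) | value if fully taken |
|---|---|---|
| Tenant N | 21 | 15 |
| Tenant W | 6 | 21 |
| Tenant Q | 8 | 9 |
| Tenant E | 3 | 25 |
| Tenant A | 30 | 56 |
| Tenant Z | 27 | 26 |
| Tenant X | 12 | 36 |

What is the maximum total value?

32

Best value per unit of size first: Tenant E 25/3≈8.33, Tenant W 21/6≈3.5, Tenant X 36/12≈3, Tenant A 56/30≈1.87, Tenant Q 9/8≈1.12, Tenant Z 26/27≈0.963, Tenant N 15/21≈0.714.
Tenant E: take in full, 3 m² for value 25 — 2 left.
Only 2 m² remain; take 2/6 of Tenant W for value 21×2/6 = 7.
Total value = 32.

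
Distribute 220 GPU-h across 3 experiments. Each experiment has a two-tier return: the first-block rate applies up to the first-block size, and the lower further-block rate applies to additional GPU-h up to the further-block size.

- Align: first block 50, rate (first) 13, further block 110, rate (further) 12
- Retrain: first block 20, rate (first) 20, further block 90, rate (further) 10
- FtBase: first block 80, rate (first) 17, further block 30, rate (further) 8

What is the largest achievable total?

Treat each block as its own option and order by rate: Retrain/first 20 > FtBase/first 17 > Align/first 13 > Align/second 12 > Retrain/second 10 > FtBase/second 8.
Retrain/first (20): +20 — 200 left.
Fill FtBase first block (80 at 17) — 120 left.
Fill Align first block (50 at 13) — 70 left.
Align second at 12: only 70 left, fill 70.
Total = 20×20 + 17×80 + 13×50 + 12×70 = 3250.

3250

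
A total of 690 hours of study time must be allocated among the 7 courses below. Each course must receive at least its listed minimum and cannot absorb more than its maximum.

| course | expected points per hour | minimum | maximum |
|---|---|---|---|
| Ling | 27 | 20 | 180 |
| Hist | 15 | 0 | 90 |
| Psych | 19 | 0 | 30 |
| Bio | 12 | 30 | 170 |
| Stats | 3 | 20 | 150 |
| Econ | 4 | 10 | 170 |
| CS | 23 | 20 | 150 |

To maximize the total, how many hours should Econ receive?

Meeting every minimum uses 20+0+0+30+20+10+20 = 100 hours, leaving 590.
Rank by expected points per hour: Ling 27 > CS 23 > Psych 19 > Hist 15 > Bio 12 > Econ 4 > Stats 3.
Ling takes 160 more to reach its cap of 180 — 430 left.
CS: +130 to 150 (cap) — 300 left.
Psych: +30 to 30 (cap) — 270 left.
Give Hist 90 more to hit its cap of 90 — 180 left.
Bio takes 140 more to reach its cap of 170 — 40 left.
Econ has room for 160 more but only 40 remain, so it gets 50.

50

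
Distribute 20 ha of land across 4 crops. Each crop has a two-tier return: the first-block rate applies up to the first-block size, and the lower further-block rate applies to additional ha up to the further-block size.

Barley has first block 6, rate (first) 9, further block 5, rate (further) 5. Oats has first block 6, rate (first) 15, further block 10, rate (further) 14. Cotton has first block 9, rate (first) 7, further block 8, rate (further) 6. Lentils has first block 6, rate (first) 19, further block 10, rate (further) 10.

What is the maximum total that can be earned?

316

Rank every tier by rate: Lentils/T1 19 > Oats/T1 15 > Oats/T2 14 > Lentils/T2 10 > Barley/T1 9 > Cotton/T1 7 > Cotton/T2 6 > Barley/T2 5.
Lentils/T1 (19): +6 ; 14 left.
Fill Oats T1 block (6 at 15) ; 8 left.
8 remain; put them into Oats T2 at 14.
Total = 19×6 + 15×6 + 14×8 = 316.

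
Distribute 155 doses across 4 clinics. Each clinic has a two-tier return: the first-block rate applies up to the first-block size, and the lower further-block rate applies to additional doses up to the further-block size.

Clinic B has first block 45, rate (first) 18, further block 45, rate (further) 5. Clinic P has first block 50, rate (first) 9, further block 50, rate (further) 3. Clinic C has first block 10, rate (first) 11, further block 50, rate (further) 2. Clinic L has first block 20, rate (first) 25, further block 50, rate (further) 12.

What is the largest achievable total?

2290

Rank every tier by rate: Clinic L/T1 25 > Clinic B/T1 18 > Clinic L/T2 12 > Clinic C/T1 11 > Clinic P/T1 9 > Clinic B/T2 5 > Clinic P/T2 3 > Clinic C/T2 2.
Clinic L/T1 (25): +20 ; 135 left.
Clinic B T1 at 18: fill all 45 ; 90 left.
Clinic L T2 at 12: fill all 50 ; 40 left.
Fill Clinic C T1 block (10 at 11) ; 30 left.
Clinic P/T1: +30 of 50 at 9; pool empty.
Total = 25×20 + 18×45 + 12×50 + 11×10 + 9×30 = 2290.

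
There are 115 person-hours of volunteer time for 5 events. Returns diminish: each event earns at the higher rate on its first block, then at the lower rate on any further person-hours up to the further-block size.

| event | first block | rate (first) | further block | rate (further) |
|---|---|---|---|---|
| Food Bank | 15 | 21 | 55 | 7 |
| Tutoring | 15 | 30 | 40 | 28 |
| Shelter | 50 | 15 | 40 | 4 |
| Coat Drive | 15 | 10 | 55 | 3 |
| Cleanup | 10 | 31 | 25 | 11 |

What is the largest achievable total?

Treat each block as its own option and order by rate: Cleanup/first 31 > Tutoring/first 30 > Tutoring/second 28 > Food Bank/first 21 > Shelter/first 15 > Cleanup/second 11 > Coat Drive/first 10 > Food Bank/second 7 > Shelter/second 4 > Coat Drive/second 3.
Cleanup/first (31): +10 ; 105 left.
Fill Tutoring first block (15 at 30) ; 90 left.
Fill Tutoring second block (40 at 28) ; 50 left.
Food Bank/first (21): +15 ; 35 left.
Shelter/first: +35 of 50 at 15; pool empty.
Total = 31×10 + 30×15 + 28×40 + 21×15 + 15×35 = 2720.

2720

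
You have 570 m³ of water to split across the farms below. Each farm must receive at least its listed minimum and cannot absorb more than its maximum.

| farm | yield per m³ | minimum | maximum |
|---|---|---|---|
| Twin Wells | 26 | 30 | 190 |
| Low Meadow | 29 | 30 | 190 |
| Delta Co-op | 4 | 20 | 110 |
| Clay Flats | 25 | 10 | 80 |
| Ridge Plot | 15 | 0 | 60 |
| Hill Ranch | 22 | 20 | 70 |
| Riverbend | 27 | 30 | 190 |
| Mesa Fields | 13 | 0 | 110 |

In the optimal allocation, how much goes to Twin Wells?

140

Meeting every minimum uses 30+30+20+10+0+20+30+0 = 140 m³, leaving 430.
Order the farms by yield per m³: Low Meadow 29 > Riverbend 27 > Twin Wells 26 > Clay Flats 25 > Hill Ranch 22 > Ridge Plot 15 > Mesa Fields 13 > Delta Co-op 4.
Low Meadow takes 160 more to reach its cap of 190 ; 270 left.
Riverbend: +160 to 190 (cap) ; 110 left.
Only 110 left; Twin Wells takes them to reach 140.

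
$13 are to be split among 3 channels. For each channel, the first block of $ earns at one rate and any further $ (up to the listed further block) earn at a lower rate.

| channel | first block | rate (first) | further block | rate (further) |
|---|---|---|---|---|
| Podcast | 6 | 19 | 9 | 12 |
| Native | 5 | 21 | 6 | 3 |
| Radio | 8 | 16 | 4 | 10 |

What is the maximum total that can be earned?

Treat each block as its own option and order by rate: Native/first 21 > Podcast/first 19 > Radio/first 16 > Podcast/second 12 > Radio/second 10 > Native/second 3.
Native/first (21): +5 ; 8 left.
Podcast first at 19: fill all 6 ; 2 left.
Radio/first: +2 of 8 at 16; pool empty.
Total = 21×5 + 19×6 + 16×2 = 251.

251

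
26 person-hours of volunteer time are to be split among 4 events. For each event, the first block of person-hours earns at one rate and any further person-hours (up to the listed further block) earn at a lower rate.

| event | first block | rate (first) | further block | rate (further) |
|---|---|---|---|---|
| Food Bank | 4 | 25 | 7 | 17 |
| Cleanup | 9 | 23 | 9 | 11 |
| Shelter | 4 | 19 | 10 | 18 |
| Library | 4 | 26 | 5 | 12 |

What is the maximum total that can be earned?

Rank every tier by rate: Library/tier1 26 > Food Bank/tier1 25 > Cleanup/tier1 23 > Shelter/tier1 19 > Shelter/tier2 18 > Food Bank/tier2 17 > Library/tier2 12 > Cleanup/tier2 11.
Fill Library tier1 block (4 at 26) → 22 left.
Food Bank/tier1 (25): +4 → 18 left.
Fill Cleanup tier1 block (9 at 23) → 9 left.
Shelter tier1 at 19: fill all 4 → 5 left.
5 remain; put them into Shelter tier2 at 18.
Total = 26×4 + 25×4 + 23×9 + 19×4 + 18×5 = 577.

577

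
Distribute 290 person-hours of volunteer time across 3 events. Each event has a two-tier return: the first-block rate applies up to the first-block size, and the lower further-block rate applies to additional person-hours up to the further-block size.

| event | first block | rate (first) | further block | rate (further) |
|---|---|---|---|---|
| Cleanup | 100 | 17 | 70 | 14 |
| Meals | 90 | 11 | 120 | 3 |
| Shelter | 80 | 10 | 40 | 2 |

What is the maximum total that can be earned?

Treat each block as its own option and order by rate: Cleanup/first 17 > Cleanup/second 14 > Meals/first 11 > Shelter/first 10 > Meals/second 3 > Shelter/second 2.
Fill Cleanup first block (100 at 17) → 190 left.
Cleanup second at 14: fill all 70 → 120 left.
Meals/first (11): +90 → 30 left.
Shelter first at 10: only 30 left, fill 30.
Total = 17×100 + 14×70 + 11×90 + 10×30 = 3970.

3970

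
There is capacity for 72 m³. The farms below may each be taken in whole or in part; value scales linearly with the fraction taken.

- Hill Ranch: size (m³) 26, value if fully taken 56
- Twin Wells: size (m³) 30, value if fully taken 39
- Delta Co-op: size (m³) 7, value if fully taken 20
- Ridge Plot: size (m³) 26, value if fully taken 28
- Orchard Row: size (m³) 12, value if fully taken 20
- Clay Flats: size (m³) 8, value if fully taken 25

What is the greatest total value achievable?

Best value per unit of size first: Clay Flats 25/8≈3.12, Delta Co-op 20/7≈2.86, Hill Ranch 56/26≈2.15, Orchard Row 20/12≈1.67, Twin Wells 39/30≈1.3, Ridge Plot 28/26≈1.08.
All 8 m³ of Clay Flats fit (value 25) → 64 remain.
All 7 m³ of Delta Co-op fit (value 20) → 57 remain.
Hill Ranch: take in full, 26 m³ for value 56 → 31 left.
All 12 m³ of Orchard Row fit (value 20) → 19 remain.
Fill the last 19 m³ with part of Twin Wells: 19/30 of it earns 24.7.
Total value = 145.7.

145.7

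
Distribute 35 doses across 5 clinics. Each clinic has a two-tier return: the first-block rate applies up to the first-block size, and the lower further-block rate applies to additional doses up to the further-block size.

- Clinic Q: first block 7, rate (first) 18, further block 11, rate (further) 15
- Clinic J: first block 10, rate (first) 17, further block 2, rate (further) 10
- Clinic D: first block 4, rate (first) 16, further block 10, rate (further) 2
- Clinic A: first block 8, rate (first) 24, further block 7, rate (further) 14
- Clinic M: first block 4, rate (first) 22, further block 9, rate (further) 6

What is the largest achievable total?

670

Order all 10 blocks by rate: Clinic A/first 24 > Clinic M/first 22 > Clinic Q/first 18 > Clinic J/first 17 > Clinic D/first 16 > Clinic Q/second 15 > Clinic A/second 14 > Clinic J/second 10 > Clinic M/second 6 > Clinic D/second 2.
Clinic A first at 24: fill all 8 ; 27 left.
Clinic M/first (22): +4 ; 23 left.
Clinic Q first at 18: fill all 7 ; 16 left.
Fill Clinic J first block (10 at 17) ; 6 left.
Fill Clinic D first block (4 at 16) ; 2 left.
Clinic Q/second: +2 of 11 at 15; pool empty.
Total = 24×8 + 22×4 + 18×7 + 17×10 + 16×4 + 15×2 = 670.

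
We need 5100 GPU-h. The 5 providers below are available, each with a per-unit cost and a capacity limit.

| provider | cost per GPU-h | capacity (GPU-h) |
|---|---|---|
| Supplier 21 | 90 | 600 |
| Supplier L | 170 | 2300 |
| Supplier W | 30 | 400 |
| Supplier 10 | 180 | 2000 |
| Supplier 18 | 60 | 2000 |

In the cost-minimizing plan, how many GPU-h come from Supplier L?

2100

Fill from the cheapest provider first.
Take 400 from Supplier W at 30 ; need 4700 more.
Supplier 18 at 60: take all 2000 GPU-h ; 2700 still needed.
Supplier 21 (90): use full 600 ; 2100 GPU-h to go.
Take 2100 from Supplier L at 170 to finish.
Supplier 10: unused.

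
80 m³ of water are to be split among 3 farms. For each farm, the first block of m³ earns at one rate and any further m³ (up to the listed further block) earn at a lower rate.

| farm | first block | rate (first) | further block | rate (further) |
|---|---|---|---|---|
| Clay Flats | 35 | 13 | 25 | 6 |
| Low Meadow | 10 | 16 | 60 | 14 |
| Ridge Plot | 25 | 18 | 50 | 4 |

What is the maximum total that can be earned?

Order all 6 blocks by rate: Ridge Plot/tier1 18 > Low Meadow/tier1 16 > Low Meadow/tier2 14 > Clay Flats/tier1 13 > Clay Flats/tier2 6 > Ridge Plot/tier2 4.
Ridge Plot/tier1 (18): +25 ; 55 left.
Low Meadow tier1 at 16: fill all 10 ; 45 left.
Low Meadow/tier2: +45 of 60 at 14; pool empty.
Total = 18×25 + 16×10 + 14×45 = 1240.

1240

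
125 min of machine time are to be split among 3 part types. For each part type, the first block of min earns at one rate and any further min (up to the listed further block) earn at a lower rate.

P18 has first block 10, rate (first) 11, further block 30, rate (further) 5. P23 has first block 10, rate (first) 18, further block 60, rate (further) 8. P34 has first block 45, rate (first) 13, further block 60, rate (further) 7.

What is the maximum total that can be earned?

Treat each block as its own option and order by rate: P23/T1 18 > P34/T1 13 > P18/T1 11 > P23/T2 8 > P34/T2 7 > P18/T2 5.
Fill P23 T1 block (10 at 18) ; 115 left.
P34/T1 (13): +45 ; 70 left.
P18/T1 (11): +10 ; 60 left.
Fill P23 T2 block (60 at 8) ; 0 left.
Total = 18×10 + 13×45 + 11×10 + 8×60 = 1355.

1355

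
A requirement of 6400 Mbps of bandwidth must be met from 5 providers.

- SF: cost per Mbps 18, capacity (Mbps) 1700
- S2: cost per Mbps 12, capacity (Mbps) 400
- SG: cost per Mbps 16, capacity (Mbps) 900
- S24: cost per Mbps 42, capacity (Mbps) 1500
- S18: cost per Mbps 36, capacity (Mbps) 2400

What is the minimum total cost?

178200

Use providers in increasing cost order.
S2 (12): use full 400 ; 6000 Mbps to go.
SG (16): use full 900 ; 5100 Mbps to go.
SF at 18: take all 1700 Mbps ; 3400 still needed.
S18 (36): use full 2400 ; 1000 Mbps to go.
Take 1000 from S24 at 42 to finish.
Cost = 400×12 + 900×16 + 1700×18 + 2400×36 + 1000×42 = 178200.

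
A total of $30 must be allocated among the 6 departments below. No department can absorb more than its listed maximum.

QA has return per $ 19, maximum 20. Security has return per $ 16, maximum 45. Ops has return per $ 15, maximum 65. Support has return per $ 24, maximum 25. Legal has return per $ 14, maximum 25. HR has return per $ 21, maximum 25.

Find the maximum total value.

Order the departments by return per $: Support 24 > HR 21 > QA 19 > Security 16 > Ops 15 > Legal 14.
Give Support 25 to hit its cap of 25 ; 5 left.
Only 5 left; HR takes them to reach 5.
Total = 24×25 + 21×5 = 705.

705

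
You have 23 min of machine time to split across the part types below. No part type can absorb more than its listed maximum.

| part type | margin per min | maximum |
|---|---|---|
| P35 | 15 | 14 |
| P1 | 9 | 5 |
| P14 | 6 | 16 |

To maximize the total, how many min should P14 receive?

4

Order the part types by margin per min: P35 15 > P1 9 > P14 6.
P35 takes 14 to reach its cap of 14 → 9 left.
Give P1 5 to hit its cap of 5 → 4 left.
Only 4 left; P14 takes them to reach 4.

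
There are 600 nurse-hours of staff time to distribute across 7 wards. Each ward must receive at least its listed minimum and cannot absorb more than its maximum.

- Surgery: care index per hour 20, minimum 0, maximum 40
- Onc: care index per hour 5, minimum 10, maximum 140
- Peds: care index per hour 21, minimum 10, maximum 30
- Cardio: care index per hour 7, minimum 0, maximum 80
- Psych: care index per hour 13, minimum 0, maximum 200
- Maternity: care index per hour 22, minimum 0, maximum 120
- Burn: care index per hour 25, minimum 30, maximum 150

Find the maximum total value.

Meeting every minimum uses 0+10+10+0+0+0+30 = 50 nurse-hours, leaving 550.
Rank by care index per hour: Burn 25 > Maternity 22 > Peds 21 > Surgery 20 > Psych 13 > Cardio 7 > Onc 5.
Burn: +120 to 150 (cap) ; 430 left.
Maternity: +120 to 120 (cap) ; 310 left.
Peds takes 20 more to reach its cap of 30 ; 290 left.
Give Surgery 40 more to hit its cap of 40 ; 250 left.
Psych takes 200 more to reach its cap of 200 ; 50 left.
Cardio has room for 80 more but only 50 remain, so it gets 50.
Total = 20×40 + 5×10 + 21×30 + 7×50 + 13×200 + 22×120 + 25×150 = 10820.

10820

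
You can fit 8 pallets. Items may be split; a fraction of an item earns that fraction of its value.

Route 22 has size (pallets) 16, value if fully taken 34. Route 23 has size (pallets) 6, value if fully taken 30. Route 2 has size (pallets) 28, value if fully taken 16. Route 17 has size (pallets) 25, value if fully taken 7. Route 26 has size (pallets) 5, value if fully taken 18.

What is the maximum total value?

Sort by value density: Route 23 30/6≈5, Route 26 18/5≈3.6, Route 22 34/16≈2.12, Route 2 16/28≈0.571, Route 17 7/25≈0.28.
Route 23: take in full, 6 pallets for value 30 → 2 left.
Fill the last 2 pallets with part of Route 26: 2/5 of it earns 7.2.
Total value = 37.2.

37.2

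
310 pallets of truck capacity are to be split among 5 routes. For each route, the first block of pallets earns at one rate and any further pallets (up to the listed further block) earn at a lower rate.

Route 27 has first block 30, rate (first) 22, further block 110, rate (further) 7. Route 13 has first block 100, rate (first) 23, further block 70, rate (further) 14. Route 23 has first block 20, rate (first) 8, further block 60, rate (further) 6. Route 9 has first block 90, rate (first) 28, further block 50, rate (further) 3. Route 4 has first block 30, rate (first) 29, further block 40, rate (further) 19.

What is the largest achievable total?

7390

Rank every tier by rate: Route 4/first 29 > Route 9/first 28 > Route 13/first 23 > Route 27/first 22 > Route 4/second 19 > Route 13/second 14 > Route 23/first 8 > Route 27/second 7 > Route 23/second 6 > Route 9/second 3.
Route 4 first at 29: fill all 30 → 280 left.
Route 9/first (28): +90 → 190 left.
Route 13/first (23): +100 → 90 left.
Route 27 first at 22: fill all 30 → 60 left.
Fill Route 4 second block (40 at 19) → 20 left.
20 remain; put them into Route 13 second at 14.
Total = 29×30 + 28×90 + 23×100 + 22×30 + 19×40 + 14×20 = 7390.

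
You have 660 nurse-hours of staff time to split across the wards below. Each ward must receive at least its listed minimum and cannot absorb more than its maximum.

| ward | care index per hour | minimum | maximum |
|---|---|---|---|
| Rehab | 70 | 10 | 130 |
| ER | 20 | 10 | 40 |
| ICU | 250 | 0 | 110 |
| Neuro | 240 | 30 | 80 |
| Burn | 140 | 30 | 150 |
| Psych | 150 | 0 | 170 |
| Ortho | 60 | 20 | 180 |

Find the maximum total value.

Meeting every minimum uses 10+10+0+30+30+0+20 = 100 nurse-hours, leaving 560.
Order the wards by care index per hour: ICU 250 > Neuro 240 > Psych 150 > Burn 140 > Rehab 70 > Ortho 60 > ER 20.
ICU: +110 to 110 (cap) → 450 left.
Neuro takes 50 more to reach its cap of 80 → 400 left.
Psych: +170 to 170 (cap) → 230 left.
Burn: +120 to 150 (cap) → 110 left.
Rehab has room for 120 more but only 110 remain, so it gets 120.
Total = 70×120 + 20×10 + 250×110 + 240×80 + 140×150 + 150×170 + 60×20 = 103000.

103000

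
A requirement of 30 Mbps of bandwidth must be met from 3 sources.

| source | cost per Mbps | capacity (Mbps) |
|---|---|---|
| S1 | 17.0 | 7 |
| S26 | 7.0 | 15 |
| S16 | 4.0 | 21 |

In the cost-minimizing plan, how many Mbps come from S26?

Fill from the cheapest source first.
Take 21 from S16 at 4.0 — need 9 more.
S26 (7.0): take the remaining 9 — done.
S1: unused.

9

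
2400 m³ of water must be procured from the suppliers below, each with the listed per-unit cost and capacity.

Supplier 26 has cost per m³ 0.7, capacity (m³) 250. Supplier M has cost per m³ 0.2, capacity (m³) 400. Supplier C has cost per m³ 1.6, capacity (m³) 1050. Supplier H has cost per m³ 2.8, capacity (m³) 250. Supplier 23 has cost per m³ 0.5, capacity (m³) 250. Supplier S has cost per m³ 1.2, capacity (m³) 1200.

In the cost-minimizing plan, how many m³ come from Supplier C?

300

Use suppliers in increasing cost order.
Supplier M (0.2): use full 400 → 2000 m³ to go.
Supplier 23 (0.5): use full 250 → 1750 m³ to go.
Supplier 26 at 0.7: take all 250 m³ → 1500 still needed.
Take 1200 from Supplier S at 1.2 → need 300 more.
Supplier C (1.6): take the remaining 300 → done.
Supplier H: unused.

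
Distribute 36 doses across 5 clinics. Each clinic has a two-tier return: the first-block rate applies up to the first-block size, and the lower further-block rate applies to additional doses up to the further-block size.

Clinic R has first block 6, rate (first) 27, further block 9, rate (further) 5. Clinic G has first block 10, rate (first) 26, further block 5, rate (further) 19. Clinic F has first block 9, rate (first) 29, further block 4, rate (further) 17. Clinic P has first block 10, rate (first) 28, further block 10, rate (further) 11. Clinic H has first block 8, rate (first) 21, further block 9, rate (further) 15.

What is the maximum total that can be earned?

984

Treat each block as its own option and order by rate: Clinic F/T1 29 > Clinic P/T1 28 > Clinic R/T1 27 > Clinic G/T1 26 > Clinic H/T1 21 > Clinic G/T2 19 > Clinic F/T2 17 > Clinic H/T2 15 > Clinic P/T2 11 > Clinic R/T2 5.
Fill Clinic F T1 block (9 at 29) ; 27 left.
Fill Clinic P T1 block (10 at 28) ; 17 left.
Clinic R/T1 (27): +6 ; 11 left.
Fill Clinic G T1 block (10 at 26) ; 1 left.
Clinic H/T1: +1 of 8 at 21; pool empty.
Total = 29×9 + 28×10 + 27×6 + 26×10 + 21×1 = 984.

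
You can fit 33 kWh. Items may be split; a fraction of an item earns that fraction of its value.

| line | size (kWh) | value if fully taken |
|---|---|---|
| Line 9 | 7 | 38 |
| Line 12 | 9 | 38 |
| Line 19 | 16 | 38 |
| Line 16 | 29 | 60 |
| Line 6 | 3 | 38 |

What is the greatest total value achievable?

Best value per unit of size first: Line 6 38/3≈12.7, Line 9 38/7≈5.43, Line 12 38/9≈4.22, Line 19 38/16≈2.38, Line 16 60/29≈2.07.
All 3 kWh of Line 6 fit (value 38) ; 30 remain.
Line 9: take in full, 7 kWh for value 38 ; 23 left.
All 9 kWh of Line 12 fit (value 38) ; 14 remain.
Only 14 kWh remain; take 14/16 of Line 19 for value 38×14/16 = 33.25.
Total value = 147.25.

147.25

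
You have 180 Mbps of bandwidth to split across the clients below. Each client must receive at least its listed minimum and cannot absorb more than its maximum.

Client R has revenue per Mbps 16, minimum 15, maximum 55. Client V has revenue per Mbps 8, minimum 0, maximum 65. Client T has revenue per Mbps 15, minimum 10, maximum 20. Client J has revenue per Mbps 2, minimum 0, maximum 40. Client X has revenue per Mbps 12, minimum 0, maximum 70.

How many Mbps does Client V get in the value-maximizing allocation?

35

Meeting every minimum uses 15+0+10+0+0 = 25 Mbps, leaving 155.
Rank by revenue per Mbps: Client R 16 > Client T 15 > Client X 12 > Client V 8 > Client J 2.
Client R takes 40 more to reach its cap of 55 → 115 left.
Client T: +10 to 20 (cap) → 105 left.
Client X takes 70 more to reach its cap of 70 → 35 left.
Only 35 left; Client V takes them to reach 35.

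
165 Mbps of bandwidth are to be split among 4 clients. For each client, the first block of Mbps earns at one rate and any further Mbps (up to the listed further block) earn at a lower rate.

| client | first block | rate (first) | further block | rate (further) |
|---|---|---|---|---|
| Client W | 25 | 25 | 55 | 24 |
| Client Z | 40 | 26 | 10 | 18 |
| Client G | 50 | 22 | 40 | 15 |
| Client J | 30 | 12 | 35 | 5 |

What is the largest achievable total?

3975

Treat each block as its own option and order by rate: Client Z/T1 26 > Client W/T1 25 > Client W/T2 24 > Client G/T1 22 > Client Z/T2 18 > Client G/T2 15 > Client J/T1 12 > Client J/T2 5.
Client Z/T1 (26): +40 — 125 left.
Client W/T1 (25): +25 — 100 left.
Fill Client W T2 block (55 at 24) — 45 left.
Client G/T1: +45 of 50 at 22; pool empty.
Total = 26×40 + 25×25 + 24×55 + 22×45 = 3975.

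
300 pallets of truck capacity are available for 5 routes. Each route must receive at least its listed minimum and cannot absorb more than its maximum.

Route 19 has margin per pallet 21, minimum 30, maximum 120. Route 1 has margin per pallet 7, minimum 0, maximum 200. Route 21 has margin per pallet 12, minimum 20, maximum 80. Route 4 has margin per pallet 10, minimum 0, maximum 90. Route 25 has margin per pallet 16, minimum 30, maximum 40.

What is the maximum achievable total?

Meeting every minimum uses 30+0+20+0+30 = 80 pallets, leaving 220.
Highest margin per pallet first: Route 19 21 > Route 25 16 > Route 21 12 > Route 4 10 > Route 1 7.
Route 19 takes 90 more to reach its cap of 120 — 130 left.
Route 25 takes 10 more to reach its cap of 40 — 120 left.
Route 21 takes 60 more to reach its cap of 80 — 60 left.
Only 60 left; Route 4 takes them to reach 60.
Total = 21×120 + 12×80 + 10×60 + 16×40 = 4720.

4720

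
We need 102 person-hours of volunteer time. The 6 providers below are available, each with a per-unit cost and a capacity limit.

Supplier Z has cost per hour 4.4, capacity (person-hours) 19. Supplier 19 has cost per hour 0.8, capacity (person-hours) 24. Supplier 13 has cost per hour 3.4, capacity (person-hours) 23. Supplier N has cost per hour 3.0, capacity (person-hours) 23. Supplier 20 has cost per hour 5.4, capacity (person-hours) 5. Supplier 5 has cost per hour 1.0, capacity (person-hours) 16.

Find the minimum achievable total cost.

252.8

Fill from the cheapest provider first.
Take 24 from Supplier 19 at 0.8 → need 78 more.
Take 16 from Supplier 5 at 1.0 → need 62 more.
Take 23 from Supplier N at 3.0 → need 39 more.
Take 23 from Supplier 13 at 3.4 → need 16 more.
Supplier Z (4.4): take the remaining 16 → done.
Supplier 20: unused.
Cost = 24×0.8 + 16×1.0 + 23×3.0 + 23×3.4 + 16×4.4 = 252.8.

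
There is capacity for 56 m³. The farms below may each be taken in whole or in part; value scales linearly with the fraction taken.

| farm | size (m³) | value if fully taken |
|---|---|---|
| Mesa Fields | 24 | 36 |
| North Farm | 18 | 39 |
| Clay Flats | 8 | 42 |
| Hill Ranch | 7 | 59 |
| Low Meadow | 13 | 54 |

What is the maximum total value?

209

Sort by value density: Hill Ranch 59/7≈8.43, Clay Flats 42/8≈5.25, Low Meadow 54/13≈4.15, North Farm 39/18≈2.17, Mesa Fields 36/24≈1.5.
Hill Ranch: take in full, 7 m³ for value 59 ; 49 left.
All 8 m³ of Clay Flats fit (value 42) ; 41 remain.
Take all of Low Meadow (13 m³, value 54) ; 28 m³ left.
Take all of North Farm (18 m³, value 39) ; 10 m³ left.
10 m³ left: a 10/24 share of Mesa Fields gives 36×10/24 = 15.
Total value = 209.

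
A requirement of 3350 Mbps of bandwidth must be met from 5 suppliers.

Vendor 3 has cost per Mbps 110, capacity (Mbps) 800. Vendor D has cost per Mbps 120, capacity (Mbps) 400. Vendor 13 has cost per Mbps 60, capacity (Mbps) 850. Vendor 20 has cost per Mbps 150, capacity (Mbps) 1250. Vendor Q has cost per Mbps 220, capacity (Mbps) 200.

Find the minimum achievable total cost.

Use suppliers in increasing cost order.
Vendor 13 at 60: take all 850 Mbps → 2500 still needed.
Vendor 3 at 110: take all 800 Mbps → 1700 still needed.
Vendor D at 120: take all 400 Mbps → 1300 still needed.
Take 1250 from Vendor 20 at 150 → need 50 more.
Vendor Q (220): take the remaining 50 → done.
Cost = 850×60 + 800×110 + 400×120 + 1250×150 + 50×220 = 385500.

385500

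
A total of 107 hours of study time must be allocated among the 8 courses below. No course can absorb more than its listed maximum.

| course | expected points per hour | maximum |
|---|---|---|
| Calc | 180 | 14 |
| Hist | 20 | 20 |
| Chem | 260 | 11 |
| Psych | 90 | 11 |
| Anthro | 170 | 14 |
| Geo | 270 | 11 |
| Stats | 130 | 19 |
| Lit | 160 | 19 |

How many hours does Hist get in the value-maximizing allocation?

Highest expected points per hour first: Geo 270 > Chem 260 > Calc 180 > Anthro 170 > Lit 160 > Stats 130 > Psych 90 > Hist 20.
Geo: +11 to 11 (cap) — 96 left.
Chem: +11 to 11 (cap) — 85 left.
Calc: +14 to 14 (cap) — 71 left.
Anthro takes 14 to reach its cap of 14 — 57 left.
Lit: +19 to 19 (cap) — 38 left.
Stats takes 19 to reach its cap of 19 — 19 left.
Give Psych 11 to hit its cap of 11 — 8 left.
Hist has room for 20 but only 8 remain, so it gets 8.

8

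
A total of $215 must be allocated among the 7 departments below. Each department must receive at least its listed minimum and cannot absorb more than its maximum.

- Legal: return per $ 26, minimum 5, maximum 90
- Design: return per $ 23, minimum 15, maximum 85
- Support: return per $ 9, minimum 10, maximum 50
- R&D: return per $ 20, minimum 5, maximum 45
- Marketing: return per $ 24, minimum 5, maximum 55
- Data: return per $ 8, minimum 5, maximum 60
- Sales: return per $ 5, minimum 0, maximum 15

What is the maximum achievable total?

Meeting every minimum uses 5+15+10+5+5+5+0 = 45 $, leaving 170.
Rank by return per $: Legal 26 > Marketing 24 > Design 23 > R&D 20 > Support 9 > Data 8 > Sales 5.
Legal takes 85 more to reach its cap of 90 → 85 left.
Marketing takes 50 more to reach its cap of 55 → 35 left.
Design: +35 (room for 70) → 50. Pool exhausted.
Total = 26×90 + 23×50 + 9×10 + 20×5 + 24×55 + 8×5 = 5040.

5040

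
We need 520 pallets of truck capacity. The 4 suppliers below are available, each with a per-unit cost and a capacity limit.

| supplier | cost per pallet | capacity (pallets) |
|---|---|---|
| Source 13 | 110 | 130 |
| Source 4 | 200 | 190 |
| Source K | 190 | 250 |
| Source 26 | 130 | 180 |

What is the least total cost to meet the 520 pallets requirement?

77600

Cheapest first:
Source 13 at 110: take all 130 pallets — 390 still needed.
Source 26 (130): use full 180 — 210 pallets to go.
Source K at 190: take 210 of its 250 — requirement met.
Source 4: unused.
Cost = 130×110 + 180×130 + 210×190 = 77600.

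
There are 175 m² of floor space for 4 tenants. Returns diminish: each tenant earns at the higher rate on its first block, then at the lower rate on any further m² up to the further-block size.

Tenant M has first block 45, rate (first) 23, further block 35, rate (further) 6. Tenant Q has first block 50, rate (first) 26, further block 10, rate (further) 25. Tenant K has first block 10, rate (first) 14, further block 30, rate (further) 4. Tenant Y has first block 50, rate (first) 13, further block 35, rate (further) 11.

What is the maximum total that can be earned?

3485

Rank every tier by rate: Tenant Q/tier1 26 > Tenant Q/tier2 25 > Tenant M/tier1 23 > Tenant K/tier1 14 > Tenant Y/tier1 13 > Tenant Y/tier2 11 > Tenant M/tier2 6 > Tenant K/tier2 4.
Tenant Q tier1 at 26: fill all 50 → 125 left.
Tenant Q tier2 at 25: fill all 10 → 115 left.
Tenant M/tier1 (23): +45 → 70 left.
Fill Tenant K tier1 block (10 at 14) → 60 left.
Tenant Y/tier1 (13): +50 → 10 left.
Tenant Y tier2 at 11: only 10 left, fill 10.
Total = 26×50 + 25×10 + 23×45 + 14×10 + 13×50 + 11×10 = 3485.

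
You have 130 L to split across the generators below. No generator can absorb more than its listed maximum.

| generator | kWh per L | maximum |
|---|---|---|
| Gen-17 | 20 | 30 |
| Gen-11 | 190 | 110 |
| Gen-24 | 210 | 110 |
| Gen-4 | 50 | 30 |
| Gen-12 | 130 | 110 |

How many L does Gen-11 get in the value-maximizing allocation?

Highest kWh per L first: Gen-24 210 > Gen-11 190 > Gen-12 130 > Gen-4 50 > Gen-17 20.
Gen-24 takes 110 to reach its cap of 110 — 20 left.
Gen-11: +20 (room for 110) → 20. Pool exhausted.

20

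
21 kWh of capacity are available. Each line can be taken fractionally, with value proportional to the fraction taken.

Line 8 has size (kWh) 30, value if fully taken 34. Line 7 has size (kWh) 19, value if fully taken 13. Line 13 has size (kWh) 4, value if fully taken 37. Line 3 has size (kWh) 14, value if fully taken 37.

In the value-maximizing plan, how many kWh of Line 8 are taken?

3

Sort by value density: Line 13 37/4≈9.25, Line 3 37/14≈2.64, Line 8 34/30≈1.13, Line 7 13/19≈0.684.
Line 13: take in full, 4 kWh for value 37 ; 17 left.
Line 3: take in full, 14 kWh for value 37 ; 3 left.
3 kWh left: a 3/30 share of Line 8 gives 34×3/30 = 3.4.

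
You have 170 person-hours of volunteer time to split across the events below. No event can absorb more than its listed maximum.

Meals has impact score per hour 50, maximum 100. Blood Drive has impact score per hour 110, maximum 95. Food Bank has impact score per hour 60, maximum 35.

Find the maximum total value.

14550

Rank by impact score per hour: Blood Drive 110 > Food Bank 60 > Meals 50.
Give Blood Drive 95 to hit its cap of 95 → 75 left.
Food Bank: +35 to 35 (cap) → 40 left.
Only 40 left; Meals takes them to reach 40.
Total = 50×40 + 110×95 + 60×35 = 14550.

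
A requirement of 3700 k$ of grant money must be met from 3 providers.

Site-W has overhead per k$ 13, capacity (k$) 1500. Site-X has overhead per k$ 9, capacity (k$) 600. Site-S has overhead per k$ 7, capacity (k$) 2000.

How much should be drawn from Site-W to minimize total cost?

1100

Use providers in increasing cost order.
Site-S at 7: take all 2000 k$ ; 1700 still needed.
Site-X at 9: take all 600 k$ ; 1100 still needed.
Site-W (13): take the remaining 1100 ; done.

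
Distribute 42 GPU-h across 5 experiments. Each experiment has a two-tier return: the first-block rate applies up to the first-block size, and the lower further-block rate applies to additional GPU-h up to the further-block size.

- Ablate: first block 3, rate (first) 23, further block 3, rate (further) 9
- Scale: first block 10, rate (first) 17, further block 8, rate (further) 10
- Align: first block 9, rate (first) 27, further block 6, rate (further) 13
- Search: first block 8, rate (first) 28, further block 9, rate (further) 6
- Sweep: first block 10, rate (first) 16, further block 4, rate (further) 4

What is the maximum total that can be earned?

892

Treat each block as its own option and order by rate: Search/tier1 28 > Align/tier1 27 > Ablate/tier1 23 > Scale/tier1 17 > Sweep/tier1 16 > Align/tier2 13 > Scale/tier2 10 > Ablate/tier2 9 > Search/tier2 6 > Sweep/tier2 4.
Search/tier1 (28): +8 — 34 left.
Align/tier1 (27): +9 — 25 left.
Fill Ablate tier1 block (3 at 23) — 22 left.
Scale/tier1 (17): +10 — 12 left.
Sweep/tier1 (16): +10 — 2 left.
Align tier2 at 13: only 2 left, fill 2.
Total = 28×8 + 27×9 + 23×3 + 17×10 + 16×10 + 13×2 = 892.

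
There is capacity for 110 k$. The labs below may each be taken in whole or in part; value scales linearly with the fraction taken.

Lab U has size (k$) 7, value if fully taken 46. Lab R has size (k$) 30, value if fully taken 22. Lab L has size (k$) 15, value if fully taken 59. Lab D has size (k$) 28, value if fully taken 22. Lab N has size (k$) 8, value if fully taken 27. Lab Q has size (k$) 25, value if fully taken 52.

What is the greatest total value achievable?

Best value per unit of size first: Lab U 46/7≈6.57, Lab L 59/15≈3.93, Lab N 27/8≈3.38, Lab Q 52/25≈2.08, Lab D 22/28≈0.786, Lab R 22/30≈0.733.
All 7 k$ of Lab U fit (value 46) ; 103 remain.
Lab L: take in full, 15 k$ for value 59 ; 88 left.
Lab N: take in full, 8 k$ for value 27 ; 80 left.
Lab Q: take in full, 25 k$ for value 52 ; 55 left.
Take all of Lab D (28 k$, value 22) ; 27 k$ left.
Only 27 k$ remain; take 27/30 of Lab R for value 22×27/30 = 19.8.
Total value = 225.8.

225.8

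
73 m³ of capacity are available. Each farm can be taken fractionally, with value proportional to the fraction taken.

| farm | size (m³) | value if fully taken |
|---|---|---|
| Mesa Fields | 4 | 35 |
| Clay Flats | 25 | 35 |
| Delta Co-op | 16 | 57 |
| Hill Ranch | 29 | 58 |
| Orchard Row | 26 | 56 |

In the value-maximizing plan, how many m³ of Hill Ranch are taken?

27

Rank by value-to-size ratio: Mesa Fields 35/4≈8.75, Delta Co-op 57/16≈3.56, Orchard Row 56/26≈2.15, Hill Ranch 58/29≈2, Clay Flats 35/25≈1.4.
All 4 m³ of Mesa Fields fit (value 35) ; 69 remain.
Take all of Delta Co-op (16 m³, value 57) ; 53 m³ left.
All 26 m³ of Orchard Row fit (value 56) ; 27 remain.
27 m³ left: a 27/29 share of Hill Ranch gives 58×27/29 = 54.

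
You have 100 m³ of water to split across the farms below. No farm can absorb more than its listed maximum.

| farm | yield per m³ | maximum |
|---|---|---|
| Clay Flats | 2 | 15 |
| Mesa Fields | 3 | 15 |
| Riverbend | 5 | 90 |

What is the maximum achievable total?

480

Rank by yield per m³: Riverbend 5 > Mesa Fields 3 > Clay Flats 2.
Give Riverbend 90 to hit its cap of 90 — 10 left.
Mesa Fields has room for 15 but only 10 remain, so it gets 10.
Total = 3×10 + 5×90 = 480.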